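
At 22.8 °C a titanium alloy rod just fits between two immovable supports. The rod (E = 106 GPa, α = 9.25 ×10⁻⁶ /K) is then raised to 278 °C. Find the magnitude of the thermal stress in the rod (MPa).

250 MPa

ΔT = 255.2 K. Constrained thermal stress σ = E·α·ΔT = 106.0×10³ MPa × 9.25×10⁻⁶ × 255.2 = 250 MPa (compressive).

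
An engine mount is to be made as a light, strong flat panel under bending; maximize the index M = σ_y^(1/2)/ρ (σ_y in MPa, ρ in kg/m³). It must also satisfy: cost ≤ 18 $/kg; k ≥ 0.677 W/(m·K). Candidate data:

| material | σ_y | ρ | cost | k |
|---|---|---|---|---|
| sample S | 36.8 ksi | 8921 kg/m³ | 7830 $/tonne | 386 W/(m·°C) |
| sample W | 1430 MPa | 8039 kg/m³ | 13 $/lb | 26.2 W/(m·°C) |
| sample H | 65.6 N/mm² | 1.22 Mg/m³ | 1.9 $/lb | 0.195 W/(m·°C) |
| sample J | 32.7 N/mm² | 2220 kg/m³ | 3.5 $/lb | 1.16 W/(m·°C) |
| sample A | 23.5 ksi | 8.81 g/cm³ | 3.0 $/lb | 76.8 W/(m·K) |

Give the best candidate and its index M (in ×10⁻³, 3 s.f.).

Screen on constraints: cost ≤ 18 $/kg; k ≥ 0.677 W/(m·K). Survivors: sample S, sample J, sample A.
Putting every candidate on a common basis:
  sample S: σ_y = 253.7 MPa, ρ = 8921 kg/m³
  sample J: σ_y = 32.70 MPa, ρ = 2220 kg/m³
  sample A: σ_y = 162.0 MPa, ρ = 8810 kg/m³
  sample J: M = 2.58×10⁻³
  sample S: M = 1.79×10⁻³
  sample A: M = 1.44×10⁻³
Highest index: sample J.

sample J, M = 2.58×10⁻³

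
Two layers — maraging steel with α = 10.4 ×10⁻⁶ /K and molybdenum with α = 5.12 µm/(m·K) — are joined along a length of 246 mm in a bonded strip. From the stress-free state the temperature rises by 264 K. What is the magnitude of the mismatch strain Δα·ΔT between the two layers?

1.39×10⁻³

Δα = |10.4 − 5.12|×10⁻⁶/K = 5.28×10⁻⁶/K.
Mismatch strain = Δα·ΔT = 5.28×10⁻⁶ × 264.0 = 1.39×10⁻³.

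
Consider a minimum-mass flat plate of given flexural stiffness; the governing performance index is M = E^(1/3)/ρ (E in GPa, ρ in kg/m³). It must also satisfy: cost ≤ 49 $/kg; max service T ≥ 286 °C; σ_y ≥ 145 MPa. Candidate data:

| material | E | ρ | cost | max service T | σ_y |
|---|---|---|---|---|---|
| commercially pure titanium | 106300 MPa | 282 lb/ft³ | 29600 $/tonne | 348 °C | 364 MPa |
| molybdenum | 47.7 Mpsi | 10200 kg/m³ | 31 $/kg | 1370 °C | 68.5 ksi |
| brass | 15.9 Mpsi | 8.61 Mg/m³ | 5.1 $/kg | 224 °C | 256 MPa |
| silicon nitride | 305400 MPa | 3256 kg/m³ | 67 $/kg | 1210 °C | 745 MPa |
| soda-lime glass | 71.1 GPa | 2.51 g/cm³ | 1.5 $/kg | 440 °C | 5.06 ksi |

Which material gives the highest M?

commercially pure titanium

Screen on constraints: cost ≤ 49 $/kg; max service T ≥ 286 °C; σ_y ≥ 145 MPa. Survivors: commercially pure titanium, molybdenum.
In SI units:
  commercially pure titanium: E = 106.3 GPa, ρ = 4517 kg/m³
  molybdenum: E = 328.9 GPa, ρ = 10200 kg/m³
  commercially pure titanium: M = 1.05×10⁻³
  molybdenum: M = 0.677×10⁻³
Highest index: commercially pure titanium.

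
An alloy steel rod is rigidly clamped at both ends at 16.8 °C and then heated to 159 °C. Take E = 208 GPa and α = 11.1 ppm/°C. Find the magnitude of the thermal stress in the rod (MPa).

328 MPa

ΔT = 142.2 K. Constrained thermal stress σ = E·α·ΔT = 208.0×10³ MPa × 11.1×10⁻⁶ × 142.2 = 328 MPa (compressive).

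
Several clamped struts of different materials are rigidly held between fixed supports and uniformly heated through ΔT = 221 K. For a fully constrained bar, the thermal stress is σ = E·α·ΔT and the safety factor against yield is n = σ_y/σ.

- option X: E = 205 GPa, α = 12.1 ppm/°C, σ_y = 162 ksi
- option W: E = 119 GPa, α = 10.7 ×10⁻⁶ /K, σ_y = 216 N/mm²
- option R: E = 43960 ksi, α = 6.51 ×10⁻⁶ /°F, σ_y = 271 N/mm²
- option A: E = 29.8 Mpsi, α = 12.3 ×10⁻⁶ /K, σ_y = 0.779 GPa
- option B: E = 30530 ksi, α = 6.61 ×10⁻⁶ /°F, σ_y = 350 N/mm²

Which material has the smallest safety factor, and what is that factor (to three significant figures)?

option R, n = 0.345

Converting E to GPa, α to ×10⁻⁶/K, σ_y to MPa, then σ and n for each:
  option X: E = 205.0, α = 12.1, σ_y = 1117 → σ = 548 MPa, n = 2.04
  option W: E = 119.0, α = 10.7, σ_y = 216.0 → σ = 281 MPa, n = 0.768
  option R: E = 303.1, α = 11.7, σ_y = 271.0 → σ = 785 MPa, n = 0.345
  option A: E = 205.5, α = 12.3, σ_y = 779.0 → σ = 559 MPa, n = 1.39
  option B: E = 210.5, α = 11.9, σ_y = 350.0 → σ = 553 MPa, n = 0.632
The minimum is option R at n = 0.345.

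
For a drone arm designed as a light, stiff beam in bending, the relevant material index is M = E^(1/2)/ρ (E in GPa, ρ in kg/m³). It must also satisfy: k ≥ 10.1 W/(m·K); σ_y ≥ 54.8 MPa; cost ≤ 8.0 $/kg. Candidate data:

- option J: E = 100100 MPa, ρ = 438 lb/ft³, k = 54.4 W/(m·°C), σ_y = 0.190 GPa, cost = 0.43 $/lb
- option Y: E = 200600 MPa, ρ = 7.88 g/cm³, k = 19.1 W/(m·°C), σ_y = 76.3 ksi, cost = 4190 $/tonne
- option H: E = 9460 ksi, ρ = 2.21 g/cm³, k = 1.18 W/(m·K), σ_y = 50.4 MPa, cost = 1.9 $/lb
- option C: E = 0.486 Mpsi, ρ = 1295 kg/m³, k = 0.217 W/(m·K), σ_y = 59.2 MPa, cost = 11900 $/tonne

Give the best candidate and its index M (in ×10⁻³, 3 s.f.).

option Y, M = 1.80×10⁻³

Screen on constraints: k ≥ 10.1 W/(m·K); σ_y ≥ 54.8 MPa; cost ≤ 8.0 $/kg. Survivors: option J, option Y.
In SI units:
  option J: E = 100.1 GPa, ρ = 7016 kg/m³
  option Y: E = 200.6 GPa, ρ = 7880 kg/m³
  option Y: M = 1.80×10⁻³
  option J: M = 1.43×10⁻³
Option Y ranks first.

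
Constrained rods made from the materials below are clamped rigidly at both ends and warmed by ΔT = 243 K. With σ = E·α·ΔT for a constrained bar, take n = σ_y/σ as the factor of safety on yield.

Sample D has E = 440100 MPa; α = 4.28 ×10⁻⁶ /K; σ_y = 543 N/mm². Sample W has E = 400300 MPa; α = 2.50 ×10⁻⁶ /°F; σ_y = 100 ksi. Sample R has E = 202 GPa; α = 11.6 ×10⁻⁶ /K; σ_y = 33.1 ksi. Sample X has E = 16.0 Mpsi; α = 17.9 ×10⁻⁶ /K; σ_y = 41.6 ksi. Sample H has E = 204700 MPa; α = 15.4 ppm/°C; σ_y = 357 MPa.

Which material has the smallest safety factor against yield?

In consistent units (E in GPa, α in ×10⁻⁶/K, σ_y in MPa):
  sample D: E = 440.1, α = 4.28, σ_y = 543.0 → σ = 458 MPa, n = 1.19
  sample W: E = 400.3, α = 4.50, σ_y = 689.5 → σ = 438 MPa, n = 1.58
  sample R: E = 202.0, α = 11.6, σ_y = 228.2 → σ = 569 MPa, n = 0.401
  sample X: E = 110.3, α = 17.9, σ_y = 286.8 → σ = 480 MPa, n = 0.598
  sample H: E = 204.7, α = 15.4, σ_y = 357.0 → σ = 766 MPa, n = 0.466
The minimum is sample R at n = 0.401.

sample R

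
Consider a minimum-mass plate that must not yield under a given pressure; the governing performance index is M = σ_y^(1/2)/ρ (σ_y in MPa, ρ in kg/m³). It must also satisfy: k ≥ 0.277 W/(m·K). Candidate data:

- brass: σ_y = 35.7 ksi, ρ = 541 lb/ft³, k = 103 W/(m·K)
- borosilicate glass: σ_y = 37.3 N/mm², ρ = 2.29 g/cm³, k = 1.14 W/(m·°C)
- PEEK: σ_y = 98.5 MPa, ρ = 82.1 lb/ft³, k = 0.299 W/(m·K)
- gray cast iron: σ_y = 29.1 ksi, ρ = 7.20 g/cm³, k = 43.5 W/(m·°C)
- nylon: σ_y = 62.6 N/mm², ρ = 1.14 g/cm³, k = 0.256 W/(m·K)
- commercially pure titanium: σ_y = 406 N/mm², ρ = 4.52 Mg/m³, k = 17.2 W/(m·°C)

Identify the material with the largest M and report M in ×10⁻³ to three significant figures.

Screen on constraints: k ≥ 0.277 W/(m·K). Survivors: brass, borosilicate glass, PEEK, gray cast iron, commercially pure titanium.
In SI units:
  brass: σ_y = 246.1 MPa, ρ = 8666 kg/m³
  borosilicate glass: σ_y = 37.30 MPa, ρ = 2290 kg/m³
  PEEK: σ_y = 98.50 MPa, ρ = 1315 kg/m³
  gray cast iron: σ_y = 200.6 MPa, ρ = 7200 kg/m³
  commercially pure titanium: σ_y = 406.0 MPa, ρ = 4520 kg/m³
  PEEK: M = 7.55×10⁻³
  commercially pure titanium: M = 4.46×10⁻³
  borosilicate glass: M = 2.67×10⁻³
  gray cast iron: M = 1.97×10⁻³
  brass: M = 1.81×10⁻³
Highest index: PEEK.

PEEK, M = 7.55×10⁻³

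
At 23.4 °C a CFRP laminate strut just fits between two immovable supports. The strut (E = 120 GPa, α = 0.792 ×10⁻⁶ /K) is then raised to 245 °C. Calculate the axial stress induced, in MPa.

21.1 MPa

ΔT = 221.6 K. Constrained thermal stress σ = E·α·ΔT = 120.0×10³ MPa × 0.792×10⁻⁶ × 221.6 = 21.1 MPa (compressive).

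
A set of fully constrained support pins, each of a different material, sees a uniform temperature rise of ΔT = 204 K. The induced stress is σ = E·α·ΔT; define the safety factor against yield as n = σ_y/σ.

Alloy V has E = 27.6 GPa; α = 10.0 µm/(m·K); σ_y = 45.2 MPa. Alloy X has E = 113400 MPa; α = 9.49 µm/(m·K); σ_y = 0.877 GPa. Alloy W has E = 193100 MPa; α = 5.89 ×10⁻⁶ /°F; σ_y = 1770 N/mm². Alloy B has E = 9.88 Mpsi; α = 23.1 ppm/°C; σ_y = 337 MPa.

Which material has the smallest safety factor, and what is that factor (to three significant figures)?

With everything in SI (GPa, ×10⁻⁶/K, MPa):
  alloy V: E = 27.60, α = 10.0, σ_y = 45.20 → σ = 56.3 MPa, n = 0.803
  alloy X: E = 113.4, α = 9.49, σ_y = 877.0 → σ = 220 MPa, n = 3.99
  alloy W: E = 193.1, α = 10.6, σ_y = 1770 → σ = 418 MPa, n = 4.24
  alloy B: E = 68.12, α = 23.1, σ_y = 337.0 → σ = 321 MPa, n = 1.05
Smallest n: alloy V with n = 0.803.

alloy V, n = 0.803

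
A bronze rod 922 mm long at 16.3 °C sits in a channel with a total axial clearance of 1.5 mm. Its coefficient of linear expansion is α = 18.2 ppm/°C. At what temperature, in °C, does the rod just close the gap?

106 °C

α·L₀·ΔT = 1.5 mm ⇒ ΔT = 1.5 / (18.2×10⁻⁶ × 922.0) = 89.39 K.
T = 16.3 + 89.39 = 105.7 °C.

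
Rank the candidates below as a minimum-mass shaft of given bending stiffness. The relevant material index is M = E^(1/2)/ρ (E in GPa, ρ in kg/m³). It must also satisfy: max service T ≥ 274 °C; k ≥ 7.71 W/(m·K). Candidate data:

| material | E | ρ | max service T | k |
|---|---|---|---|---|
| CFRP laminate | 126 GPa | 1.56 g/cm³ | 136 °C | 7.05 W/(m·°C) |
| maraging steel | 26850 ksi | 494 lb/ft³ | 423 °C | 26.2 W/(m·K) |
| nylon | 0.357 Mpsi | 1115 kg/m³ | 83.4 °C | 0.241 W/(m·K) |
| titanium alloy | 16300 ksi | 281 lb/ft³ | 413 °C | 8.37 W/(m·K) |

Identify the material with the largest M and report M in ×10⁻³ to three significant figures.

titanium alloy, M = 2.36×10⁻³

Screen on constraints: max service T ≥ 274 °C; k ≥ 7.71 W/(m·K). Survivors: maraging steel, titanium alloy.
Convert each candidate to consistent units, then evaluate M:
  maraging steel: E = 185.1 GPa, ρ = 7913 kg/m³
  titanium alloy: E = 112.4 GPa, ρ = 4501 kg/m³
  titanium alloy: M = 2.36×10⁻³
  maraging steel: M = 1.72×10⁻³
Titanium alloy has the largest M.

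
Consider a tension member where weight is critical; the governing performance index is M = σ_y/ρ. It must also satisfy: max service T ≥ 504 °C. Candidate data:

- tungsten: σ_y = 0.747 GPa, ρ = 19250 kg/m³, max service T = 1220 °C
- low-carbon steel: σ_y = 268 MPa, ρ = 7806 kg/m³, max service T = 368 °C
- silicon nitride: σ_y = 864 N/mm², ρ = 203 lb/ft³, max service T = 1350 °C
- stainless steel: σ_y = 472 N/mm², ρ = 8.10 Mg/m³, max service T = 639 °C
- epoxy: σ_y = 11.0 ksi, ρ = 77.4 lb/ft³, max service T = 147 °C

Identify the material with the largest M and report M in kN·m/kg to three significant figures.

silicon nitride, M = 266 kN·m/kg

Screen on constraints: max service T ≥ 504 °C. Survivors: tungsten, silicon nitride, stainless steel.
After converting to SI:
  tungsten: σ_y = 747.0 MPa, ρ = 19250 kg/m³
  silicon nitride: σ_y = 864.0 MPa, ρ = 3252 kg/m³
  stainless steel: σ_y = 472.0 MPa, ρ = 8100 kg/m³
  silicon nitride: M = 266 kN·m/kg
  stainless steel: M = 58.3 kN·m/kg
  tungsten: M = 38.8 kN·m/kg
The maximum is for silicon nitride.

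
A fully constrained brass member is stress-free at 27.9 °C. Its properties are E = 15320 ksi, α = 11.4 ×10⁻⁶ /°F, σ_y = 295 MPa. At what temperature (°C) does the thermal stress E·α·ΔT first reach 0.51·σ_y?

97.3 °C

E = 15320 ksi = 105.6 GPa.
α = 11.4×10⁻⁶/°F × 9/5 = 20.5×10⁻⁶/K.
E·α·ΔT = 150.4 MPa ⇒ ΔT = 150.4 / (105.6×10³ × 20.5×10⁻⁶) = 69.41 K.
T = 27.9 + 69.41 = 97.31 °C.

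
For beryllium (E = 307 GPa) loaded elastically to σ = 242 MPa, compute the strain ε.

7.88×10⁻⁴

ε = σ/E = 242 / 307000 = 7.88×10⁻⁴.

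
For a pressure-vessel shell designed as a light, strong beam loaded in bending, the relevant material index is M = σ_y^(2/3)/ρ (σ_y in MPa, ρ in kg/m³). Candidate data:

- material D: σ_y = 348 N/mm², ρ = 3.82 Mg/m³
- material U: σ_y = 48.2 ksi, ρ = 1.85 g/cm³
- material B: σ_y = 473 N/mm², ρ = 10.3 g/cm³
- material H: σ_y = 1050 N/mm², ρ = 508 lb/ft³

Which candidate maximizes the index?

material U

In SI units:
  material D: σ_y = 348.0 MPa, ρ = 3820 kg/m³
  material U: σ_y = 332.3 MPa, ρ = 1850 kg/m³
  material B: σ_y = 473.0 MPa, ρ = 10300 kg/m³
  material H: σ_y = 1050 MPa, ρ = 8137 kg/m³
  material U: M = 25.9×10⁻³
  material D: M = 13.0×10⁻³
  material H: M = 12.7×10⁻³
  material B: M = 5.89×10⁻³
Material U ranks first.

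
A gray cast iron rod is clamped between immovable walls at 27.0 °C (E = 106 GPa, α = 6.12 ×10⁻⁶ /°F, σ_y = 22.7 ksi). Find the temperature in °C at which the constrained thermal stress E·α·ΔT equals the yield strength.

161 °C

α = 6.12×10⁻⁶/°F × 9/5 = 11.0×10⁻⁶/K.
σ_y = 22.7 ksi = 156.5 MPa.
E·α·ΔT = 156.5 MPa ⇒ ΔT = 156.5 / (106.0×10³ × 11.0×10⁻⁶) = 134.0 K.
T = 27.0 + 134.0 = 161.0 °C.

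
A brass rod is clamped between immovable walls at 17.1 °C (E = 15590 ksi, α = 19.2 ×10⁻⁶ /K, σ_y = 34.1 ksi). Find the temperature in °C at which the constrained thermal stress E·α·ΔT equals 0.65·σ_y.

E = 15590 ksi = 107.5 GPa.
σ_y = 34.1 ksi = 235.1 MPa.
E·α·ΔT = 152.8 MPa ⇒ ΔT = 152.8 / (107.5×10³ × 19.2×10⁻⁶) = 74.05 K.
T = 17.1 + 74.05 = 91.15 °C.

91.1 °C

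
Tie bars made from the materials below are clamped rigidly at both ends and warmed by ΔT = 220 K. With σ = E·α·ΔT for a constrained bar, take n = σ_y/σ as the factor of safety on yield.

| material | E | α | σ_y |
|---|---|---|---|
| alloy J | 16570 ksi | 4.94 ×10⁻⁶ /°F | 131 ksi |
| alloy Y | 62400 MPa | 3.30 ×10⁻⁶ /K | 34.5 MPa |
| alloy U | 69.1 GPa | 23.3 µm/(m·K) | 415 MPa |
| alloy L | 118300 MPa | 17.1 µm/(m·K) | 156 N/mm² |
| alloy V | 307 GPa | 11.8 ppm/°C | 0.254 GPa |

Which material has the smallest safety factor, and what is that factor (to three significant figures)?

In consistent units (E in GPa, α in ×10⁻⁶/K, σ_y in MPa):
  alloy J: E = 114.2, α = 8.89, σ_y = 903.2 → σ = 223 MPa, n = 4.04
  alloy Y: E = 62.40, α = 3.30, σ_y = 34.50 → σ = 45.3 MPa, n = 0.762
  alloy U: E = 69.10, α = 23.3, σ_y = 415.0 → σ = 354 MPa, n = 1.17
  alloy L: E = 118.3, α = 17.1, σ_y = 156.0 → σ = 445 MPa, n = 0.351
  alloy V: E = 307.0, α = 11.8, σ_y = 254.0 → σ = 797 MPa, n = 0.319
The minimum is alloy V at n = 0.319.

alloy V, n = 0.319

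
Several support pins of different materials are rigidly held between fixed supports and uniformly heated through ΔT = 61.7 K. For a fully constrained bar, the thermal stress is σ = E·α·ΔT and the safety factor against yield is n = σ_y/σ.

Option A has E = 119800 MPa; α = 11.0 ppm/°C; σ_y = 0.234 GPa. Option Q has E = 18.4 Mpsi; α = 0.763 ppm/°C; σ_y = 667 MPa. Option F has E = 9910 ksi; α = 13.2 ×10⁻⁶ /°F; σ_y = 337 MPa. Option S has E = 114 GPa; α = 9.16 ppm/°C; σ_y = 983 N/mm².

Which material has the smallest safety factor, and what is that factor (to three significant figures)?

option A, n = 2.88

Per material, after unit conversion:
  option A: E = 119.8, α = 11.0, σ_y = 234.0 → σ = 81.3 MPa, n = 2.88
  option Q: E = 126.9, α = 0.763, σ_y = 667.0 → σ = 5.97 MPa, n = 112
  option F: E = 68.33, α = 23.8, σ_y = 337.0 → σ = 100 MPa, n = 3.36
  option S: E = 114.0, α = 9.16, σ_y = 983.0 → σ = 64.4 MPa, n = 15.3
Option A has the lowest safety factor, n = 2.88.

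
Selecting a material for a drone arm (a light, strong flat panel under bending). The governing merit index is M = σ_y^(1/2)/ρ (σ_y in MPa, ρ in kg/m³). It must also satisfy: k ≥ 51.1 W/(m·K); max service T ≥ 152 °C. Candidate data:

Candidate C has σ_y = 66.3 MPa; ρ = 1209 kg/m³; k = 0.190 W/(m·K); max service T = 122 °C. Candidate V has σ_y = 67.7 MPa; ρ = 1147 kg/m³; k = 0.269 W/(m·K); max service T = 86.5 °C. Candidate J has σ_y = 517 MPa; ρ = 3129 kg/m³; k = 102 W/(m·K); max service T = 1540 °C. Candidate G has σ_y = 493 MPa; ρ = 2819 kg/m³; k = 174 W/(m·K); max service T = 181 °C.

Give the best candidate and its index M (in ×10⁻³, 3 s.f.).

Screen on constraints: k ≥ 51.1 W/(m·K); max service T ≥ 152 °C. Survivors: candidate J, candidate G.
Computing M directly (units already consistent):
  candidate G: M = 7.88×10⁻³
  candidate J: M = 7.27×10⁻³
Candidate G ranks first.

candidate G, M = 7.88×10⁻³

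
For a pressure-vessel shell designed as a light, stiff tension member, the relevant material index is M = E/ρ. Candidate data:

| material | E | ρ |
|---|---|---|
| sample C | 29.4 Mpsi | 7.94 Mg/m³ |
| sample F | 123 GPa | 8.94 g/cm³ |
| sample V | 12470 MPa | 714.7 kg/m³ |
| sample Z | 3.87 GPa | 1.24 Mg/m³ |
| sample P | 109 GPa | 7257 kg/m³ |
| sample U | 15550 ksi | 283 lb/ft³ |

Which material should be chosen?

sample C

After converting to SI:
  sample C: E = 202.7 GPa, ρ = 7940 kg/m³
  sample F: E = 123.0 GPa, ρ = 8940 kg/m³
  sample V: E = 12.47 GPa, ρ = 714.7 kg/m³
  sample Z: E = 3.870 GPa, ρ = 1240 kg/m³
  sample P: E = 109.0 GPa, ρ = 7257 kg/m³
  sample U: E = 107.2 GPa, ρ = 4533 kg/m³
  sample C: M = 25.5 MN·m/kg
  sample U: M = 23.7 MN·m/kg
  sample V: M = 17.4 MN·m/kg
  sample P: M = 15.0 MN·m/kg
  sample F: M = 13.8 MN·m/kg
  sample Z: M = 3.12 MN·m/kg
Sample C has the largest M.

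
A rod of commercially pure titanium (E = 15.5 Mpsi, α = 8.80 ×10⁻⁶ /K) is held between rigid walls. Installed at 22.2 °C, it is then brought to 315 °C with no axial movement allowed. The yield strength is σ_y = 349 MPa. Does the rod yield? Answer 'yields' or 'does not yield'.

E = 15.5 Mpsi = 106.9 GPa.
ΔT = 292.8 K. Constrained thermal stress σ = E·α·ΔT = 106.9×10³ MPa × 8.80×10⁻⁶ × 292.8 = 275 MPa (compressive).
Compare to σ_y = 349 MPa: σ < σ_y, so it does not yield.

does not yield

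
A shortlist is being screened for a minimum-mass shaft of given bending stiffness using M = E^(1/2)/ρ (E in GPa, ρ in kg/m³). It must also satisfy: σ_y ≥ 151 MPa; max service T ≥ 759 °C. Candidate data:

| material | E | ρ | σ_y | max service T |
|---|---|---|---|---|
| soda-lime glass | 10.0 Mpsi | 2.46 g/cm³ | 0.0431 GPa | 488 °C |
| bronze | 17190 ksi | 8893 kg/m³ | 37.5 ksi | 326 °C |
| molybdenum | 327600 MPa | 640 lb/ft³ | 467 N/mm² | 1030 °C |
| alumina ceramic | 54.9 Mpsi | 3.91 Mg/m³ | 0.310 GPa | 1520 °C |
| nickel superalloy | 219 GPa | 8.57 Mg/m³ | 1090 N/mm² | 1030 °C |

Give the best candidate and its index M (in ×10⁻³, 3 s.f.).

alumina ceramic, M = 4.98×10⁻³

Screen on constraints: σ_y ≥ 151 MPa; max service T ≥ 759 °C. Survivors: molybdenum, alumina ceramic, nickel superalloy.
Putting every candidate on a common basis:
  molybdenum: E = 327.6 GPa, ρ = 10250 kg/m³
  alumina ceramic: E = 378.5 GPa, ρ = 3910 kg/m³
  nickel superalloy: E = 219.0 GPa, ρ = 8570 kg/m³
  alumina ceramic: M = 4.98×10⁻³
  molybdenum: M = 1.77×10⁻³
  nickel superalloy: M = 1.73×10⁻³
The maximum is for alumina ceramic.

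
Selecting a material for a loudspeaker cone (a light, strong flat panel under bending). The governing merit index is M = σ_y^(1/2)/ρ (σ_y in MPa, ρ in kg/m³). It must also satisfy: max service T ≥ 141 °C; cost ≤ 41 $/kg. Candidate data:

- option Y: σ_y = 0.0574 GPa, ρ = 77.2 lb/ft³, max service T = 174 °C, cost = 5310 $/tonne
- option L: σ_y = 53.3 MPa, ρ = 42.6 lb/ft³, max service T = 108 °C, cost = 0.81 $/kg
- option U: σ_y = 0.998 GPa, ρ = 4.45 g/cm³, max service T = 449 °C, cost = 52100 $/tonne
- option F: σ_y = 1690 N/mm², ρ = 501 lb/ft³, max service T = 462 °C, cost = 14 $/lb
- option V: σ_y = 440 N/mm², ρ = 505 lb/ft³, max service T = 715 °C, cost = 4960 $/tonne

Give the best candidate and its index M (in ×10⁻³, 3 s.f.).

option Y, M = 6.13×10⁻³

Screen on constraints: max service T ≥ 141 °C; cost ≤ 41 $/kg. Survivors: option Y, option F, option V.
Normalizing units and computing the index:
  option Y: σ_y = 57.40 MPa, ρ = 1237 kg/m³
  option F: σ_y = 1690 MPa, ρ = 8025 kg/m³
  option V: σ_y = 440.0 MPa, ρ = 8089 kg/m³
  option Y: M = 6.13×10⁻³
  option F: M = 5.12×10⁻³
  option V: M = 2.59×10⁻³
Option Y has the largest M.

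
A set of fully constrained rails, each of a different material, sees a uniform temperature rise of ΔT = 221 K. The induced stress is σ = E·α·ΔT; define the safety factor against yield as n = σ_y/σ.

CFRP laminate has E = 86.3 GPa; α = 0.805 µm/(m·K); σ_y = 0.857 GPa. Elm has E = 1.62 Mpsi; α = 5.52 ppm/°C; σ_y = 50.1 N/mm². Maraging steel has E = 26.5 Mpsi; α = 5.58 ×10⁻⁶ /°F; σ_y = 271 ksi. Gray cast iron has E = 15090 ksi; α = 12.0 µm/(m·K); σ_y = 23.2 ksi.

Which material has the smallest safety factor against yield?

With everything in SI (GPa, ×10⁻⁶/K, MPa):
  CFRP laminate: E = 86.30, α = 0.805, σ_y = 857.0 → σ = 15.4 MPa, n = 55.8
  elm: E = 11.17, α = 5.52, σ_y = 50.10 → σ = 13.6 MPa, n = 3.68
  maraging steel: E = 182.7, α = 10.0, σ_y = 1868 → σ = 406 MPa, n = 4.61
  gray cast iron: E = 104.0, α = 12.0, σ_y = 160.0 → σ = 276 MPa, n = 0.580
Gray cast iron has the lowest safety factor, n = 0.580.

gray cast iron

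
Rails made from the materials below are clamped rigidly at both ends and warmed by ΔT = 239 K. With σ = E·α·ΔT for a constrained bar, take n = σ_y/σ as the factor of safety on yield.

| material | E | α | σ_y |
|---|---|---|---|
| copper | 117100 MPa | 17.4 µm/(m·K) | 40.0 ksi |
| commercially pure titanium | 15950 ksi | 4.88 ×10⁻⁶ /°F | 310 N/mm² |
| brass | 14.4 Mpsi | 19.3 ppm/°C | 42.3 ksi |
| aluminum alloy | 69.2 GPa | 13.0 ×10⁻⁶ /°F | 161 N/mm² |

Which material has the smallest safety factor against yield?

Converting E to GPa, α to ×10⁻⁶/K, σ_y to MPa, then σ and n for each:
  copper: E = 117.1, α = 17.4, σ_y = 275.8 → σ = 487 MPa, n = 0.566
  commercially pure titanium: E = 110.0, α = 8.78, σ_y = 310.0 → σ = 231 MPa, n = 1.34
  brass: E = 99.28, α = 19.3, σ_y = 291.6 → σ = 458 MPa, n = 0.637
  aluminum alloy: E = 69.20, α = 23.4, σ_y = 161.0 → σ = 387 MPa, n = 0.416
Aluminum alloy has the lowest safety factor, n = 0.416.

aluminum alloy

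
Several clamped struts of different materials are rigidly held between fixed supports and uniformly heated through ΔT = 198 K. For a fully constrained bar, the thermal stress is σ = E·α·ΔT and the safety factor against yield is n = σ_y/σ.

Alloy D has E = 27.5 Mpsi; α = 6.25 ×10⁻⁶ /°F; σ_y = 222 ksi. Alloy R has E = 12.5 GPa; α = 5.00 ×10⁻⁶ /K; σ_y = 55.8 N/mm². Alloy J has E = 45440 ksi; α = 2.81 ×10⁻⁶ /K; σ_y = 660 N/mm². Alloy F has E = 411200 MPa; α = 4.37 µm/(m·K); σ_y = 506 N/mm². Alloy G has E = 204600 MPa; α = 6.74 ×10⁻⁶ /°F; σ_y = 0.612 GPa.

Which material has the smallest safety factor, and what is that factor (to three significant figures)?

alloy G, n = 1.25

Converting E to GPa, α to ×10⁻⁶/K, σ_y to MPa, then σ and n for each:
  alloy D: E = 189.6, α = 11.2, σ_y = 1531 → σ = 422 MPa, n = 3.62
  alloy R: E = 12.50, α = 5.00, σ_y = 55.80 → σ = 12.4 MPa, n = 4.51
  alloy J: E = 313.3, α = 2.81, σ_y = 660.0 → σ = 174 MPa, n = 3.79
  alloy F: E = 411.2, α = 4.37, σ_y = 506.0 → σ = 356 MPa, n = 1.42
  alloy G: E = 204.6, α = 12.1, σ_y = 612.0 → σ = 491 MPa, n = 1.25
The minimum is alloy G at n = 1.25.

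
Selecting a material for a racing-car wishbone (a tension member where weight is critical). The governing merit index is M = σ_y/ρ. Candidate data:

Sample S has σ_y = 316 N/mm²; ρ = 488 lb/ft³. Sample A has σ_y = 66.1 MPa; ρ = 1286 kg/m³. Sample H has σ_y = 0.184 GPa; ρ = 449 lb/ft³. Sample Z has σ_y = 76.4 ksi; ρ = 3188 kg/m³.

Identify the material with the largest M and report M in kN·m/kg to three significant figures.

sample Z, M = 165 kN·m/kg

Normalizing units and computing the index:
  sample S: σ_y = 316.0 MPa, ρ = 7817 kg/m³
  sample A: σ_y = 66.10 MPa, ρ = 1286 kg/m³
  sample H: σ_y = 184.0 MPa, ρ = 7192 kg/m³
  sample Z: σ_y = 526.8 MPa, ρ = 3188 kg/m³
  sample Z: M = 165 kN·m/kg
  sample A: M = 51.4 kN·m/kg
  sample S: M = 40.4 kN·m/kg
  sample H: M = 25.6 kN·m/kg
Sample Z has the largest M.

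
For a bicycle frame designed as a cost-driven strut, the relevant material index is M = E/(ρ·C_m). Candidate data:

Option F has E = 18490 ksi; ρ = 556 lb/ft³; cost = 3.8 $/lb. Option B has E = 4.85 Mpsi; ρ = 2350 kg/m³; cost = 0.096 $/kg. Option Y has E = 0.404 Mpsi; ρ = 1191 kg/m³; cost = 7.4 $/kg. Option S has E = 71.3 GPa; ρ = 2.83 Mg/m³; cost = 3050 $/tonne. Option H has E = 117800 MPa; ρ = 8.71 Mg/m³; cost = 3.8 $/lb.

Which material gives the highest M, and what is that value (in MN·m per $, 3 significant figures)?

option B, M = 148 MN·m per $

Convert each candidate to consistent units, then evaluate M:
  option F: E = 127.5 GPa, ρ = 8906 kg/m³, cost = 8.377 $/kg
  option B: E = 33.44 GPa, ρ = 2350 kg/m³, cost = 0.09600 $/kg
  option Y: E = 2.785 GPa, ρ = 1191 kg/m³, cost = 7.400 $/kg
  option S: E = 71.30 GPa, ρ = 2830 kg/m³, cost = 3.050 $/kg
  option H: E = 117.8 GPa, ρ = 8710 kg/m³, cost = 8.377 $/kg
  option B: M = 148 MN·m per $
  option S: M = 8.26 MN·m per $
  option F: M = 1.71 MN·m per $
  option H: M = 1.61 MN·m per $
  option Y: M = 0.316 MN·m per $
Option B has the largest M.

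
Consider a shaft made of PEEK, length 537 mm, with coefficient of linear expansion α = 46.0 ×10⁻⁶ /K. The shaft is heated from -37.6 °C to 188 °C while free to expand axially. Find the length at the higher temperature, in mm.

ΔT = 188 − (-37.6) = 225.6 K.
ΔL = α·L₀·ΔT = 46.0×10⁻⁶ × 537 mm × 225.6 K = 5.57 mm.
L = L₀ + ΔL = 537 + 5.57 = 542.57 mm.

542.57 mm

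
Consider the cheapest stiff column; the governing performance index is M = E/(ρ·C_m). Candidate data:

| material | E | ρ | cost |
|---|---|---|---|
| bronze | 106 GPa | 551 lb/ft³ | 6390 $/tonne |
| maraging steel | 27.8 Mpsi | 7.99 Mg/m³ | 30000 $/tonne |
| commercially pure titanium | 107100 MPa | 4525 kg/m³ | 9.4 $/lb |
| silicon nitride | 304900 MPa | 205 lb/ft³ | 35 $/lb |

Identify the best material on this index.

bronze

In SI units:
  bronze: E = 106.0 GPa, ρ = 8826 kg/m³, cost = 6.390 $/kg
  maraging steel: E = 191.7 GPa, ρ = 7990 kg/m³, cost = 30.00 $/kg
  commercially pure titanium: E = 107.1 GPa, ρ = 4525 kg/m³, cost = 20.72 $/kg
  silicon nitride: E = 304.9 GPa, ρ = 3284 kg/m³, cost = 77.16 $/kg
  bronze: M = 1.88 MN·m per $
  silicon nitride: M = 1.20 MN·m per $
  commercially pure titanium: M = 1.14 MN·m per $
  maraging steel: M = 0.800 MN·m per $
Highest index: bronze.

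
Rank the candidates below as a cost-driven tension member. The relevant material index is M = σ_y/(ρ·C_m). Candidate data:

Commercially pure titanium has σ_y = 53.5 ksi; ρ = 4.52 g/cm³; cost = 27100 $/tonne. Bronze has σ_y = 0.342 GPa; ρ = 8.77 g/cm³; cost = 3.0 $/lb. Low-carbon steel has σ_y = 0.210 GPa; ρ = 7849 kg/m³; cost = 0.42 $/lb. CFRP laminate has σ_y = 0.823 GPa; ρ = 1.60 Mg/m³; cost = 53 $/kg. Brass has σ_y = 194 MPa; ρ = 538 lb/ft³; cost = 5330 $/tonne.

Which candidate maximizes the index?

After converting to SI:
  commercially pure titanium: σ_y = 368.9 MPa, ρ = 4520 kg/m³, cost = 27.10 $/kg
  bronze: σ_y = 342.0 MPa, ρ = 8770 kg/m³, cost = 6.614 $/kg
  low-carbon steel: σ_y = 210.0 MPa, ρ = 7849 kg/m³, cost = 0.9259 $/kg
  CFRP laminate: σ_y = 823.0 MPa, ρ = 1600 kg/m³, cost = 53.00 $/kg
  brass: σ_y = 194.0 MPa, ρ = 8618 kg/m³, cost = 5.330 $/kg
  low-carbon steel: M = 28.9 kN·m per $
  CFRP laminate: M = 9.71 kN·m per $
  bronze: M = 5.90 kN·m per $
  brass: M = 4.22 kN·m per $
  commercially pure titanium: M = 3.01 kN·m per $
Low-carbon steel has the largest M.

low-carbon steel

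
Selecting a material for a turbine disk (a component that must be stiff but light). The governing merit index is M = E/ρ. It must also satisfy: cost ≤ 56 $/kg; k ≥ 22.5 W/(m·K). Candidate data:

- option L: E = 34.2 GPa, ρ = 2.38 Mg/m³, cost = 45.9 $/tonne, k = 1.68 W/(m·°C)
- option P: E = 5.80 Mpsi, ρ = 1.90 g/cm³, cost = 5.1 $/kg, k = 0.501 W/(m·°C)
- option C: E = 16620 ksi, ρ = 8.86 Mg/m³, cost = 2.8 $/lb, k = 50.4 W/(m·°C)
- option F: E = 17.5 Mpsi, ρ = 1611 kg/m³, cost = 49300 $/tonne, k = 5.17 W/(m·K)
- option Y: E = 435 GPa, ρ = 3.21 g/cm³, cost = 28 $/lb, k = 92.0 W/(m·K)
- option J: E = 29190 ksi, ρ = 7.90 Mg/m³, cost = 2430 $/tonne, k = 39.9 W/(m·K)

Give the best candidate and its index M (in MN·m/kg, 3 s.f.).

Screen on constraints: cost ≤ 56 $/kg; k ≥ 22.5 W/(m·K). Survivors: option C, option J.
After converting to SI:
  option C: E = 114.6 GPa, ρ = 8860 kg/m³
  option J: E = 201.3 GPa, ρ = 7900 kg/m³
  option J: M = 25.5 MN·m/kg
  option C: M = 12.9 MN·m/kg
Option J has the largest M.

option J, M = 25.5 MN·m/kg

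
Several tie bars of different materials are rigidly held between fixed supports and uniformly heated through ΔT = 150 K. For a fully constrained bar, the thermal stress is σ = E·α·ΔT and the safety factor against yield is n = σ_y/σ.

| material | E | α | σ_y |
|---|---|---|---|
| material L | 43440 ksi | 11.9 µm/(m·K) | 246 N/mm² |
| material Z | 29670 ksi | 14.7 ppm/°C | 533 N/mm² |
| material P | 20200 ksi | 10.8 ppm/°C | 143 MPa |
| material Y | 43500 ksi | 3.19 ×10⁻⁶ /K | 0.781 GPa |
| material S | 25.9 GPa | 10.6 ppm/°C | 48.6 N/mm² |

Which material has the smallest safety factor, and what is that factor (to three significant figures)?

In consistent units (E in GPa, α in ×10⁻⁶/K, σ_y in MPa):
  material L: E = 299.5, α = 11.9, σ_y = 246.0 → σ = 535 MPa, n = 0.460
  material Z: E = 204.6, α = 14.7, σ_y = 533.0 → σ = 451 MPa, n = 1.18
  material P: E = 139.3, α = 10.8, σ_y = 143.0 → σ = 226 MPa, n = 0.634
  material Y: E = 299.9, α = 3.19, σ_y = 781.0 → σ = 144 MPa, n = 5.44
  material S: E = 25.90, α = 10.6, σ_y = 48.60 → σ = 41.2 MPa, n = 1.18
Smallest n: material L with n = 0.460.

material L, n = 0.460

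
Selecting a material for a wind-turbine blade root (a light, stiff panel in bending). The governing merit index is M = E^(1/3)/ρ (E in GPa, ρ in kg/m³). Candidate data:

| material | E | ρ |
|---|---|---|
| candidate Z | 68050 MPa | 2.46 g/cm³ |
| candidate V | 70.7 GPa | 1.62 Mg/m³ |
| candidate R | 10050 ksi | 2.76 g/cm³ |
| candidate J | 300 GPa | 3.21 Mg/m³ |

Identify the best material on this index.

candidate V

Normalizing units and computing the index:
  candidate Z: E = 68.05 GPa, ρ = 2460 kg/m³
  candidate V: E = 70.70 GPa, ρ = 1620 kg/m³
  candidate R: E = 69.29 GPa, ρ = 2760 kg/m³
  candidate J: E = 300.0 GPa, ρ = 3210 kg/m³
  candidate V: M = 2.55×10⁻³
  candidate J: M = 2.09×10⁻³
  candidate Z: M = 1.66×10⁻³
  candidate R: M = 1.49×10⁻³
Candidate V has the largest M.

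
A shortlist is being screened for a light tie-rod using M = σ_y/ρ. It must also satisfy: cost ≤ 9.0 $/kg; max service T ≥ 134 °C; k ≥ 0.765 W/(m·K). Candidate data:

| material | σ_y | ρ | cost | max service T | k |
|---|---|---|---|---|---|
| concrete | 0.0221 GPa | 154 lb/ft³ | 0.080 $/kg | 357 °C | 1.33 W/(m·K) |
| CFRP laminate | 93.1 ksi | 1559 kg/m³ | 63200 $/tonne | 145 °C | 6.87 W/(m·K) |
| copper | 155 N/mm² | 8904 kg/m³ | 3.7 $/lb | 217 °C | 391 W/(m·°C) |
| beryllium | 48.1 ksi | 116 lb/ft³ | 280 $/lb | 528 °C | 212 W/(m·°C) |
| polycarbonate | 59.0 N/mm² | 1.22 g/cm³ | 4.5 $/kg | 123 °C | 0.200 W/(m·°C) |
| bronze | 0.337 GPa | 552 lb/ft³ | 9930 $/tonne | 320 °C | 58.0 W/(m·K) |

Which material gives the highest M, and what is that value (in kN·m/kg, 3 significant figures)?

Screen on constraints: cost ≤ 9.0 $/kg; max service T ≥ 134 °C; k ≥ 0.765 W/(m·K). Survivors: concrete, copper.
Normalizing units and computing the index:
  concrete: σ_y = 22.10 MPa, ρ = 2467 kg/m³
  copper: σ_y = 155.0 MPa, ρ = 8904 kg/m³
  copper: M = 17.4 kN·m/kg
  concrete: M = 8.96 kN·m/kg
The maximum is for copper.

copper, M = 17.4 kN·m/kg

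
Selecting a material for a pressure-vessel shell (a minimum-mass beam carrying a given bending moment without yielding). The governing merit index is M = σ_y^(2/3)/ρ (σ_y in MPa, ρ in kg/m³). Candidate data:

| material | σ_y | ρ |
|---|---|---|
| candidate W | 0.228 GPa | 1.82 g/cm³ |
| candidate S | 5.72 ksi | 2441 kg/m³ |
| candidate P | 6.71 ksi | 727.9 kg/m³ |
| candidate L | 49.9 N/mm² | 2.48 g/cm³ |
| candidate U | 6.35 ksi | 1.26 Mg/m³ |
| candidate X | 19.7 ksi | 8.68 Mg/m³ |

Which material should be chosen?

After converting to SI:
  candidate W: σ_y = 228.0 MPa, ρ = 1820 kg/m³
  candidate S: σ_y = 39.44 MPa, ρ = 2441 kg/m³
  candidate P: σ_y = 46.26 MPa, ρ = 727.9 kg/m³
  candidate L: σ_y = 49.90 MPa, ρ = 2480 kg/m³
  candidate U: σ_y = 43.78 MPa, ρ = 1260 kg/m³
  candidate X: σ_y = 135.8 MPa, ρ = 8680 kg/m³
  candidate W: M = 20.5×10⁻³
  candidate P: M = 17.7×10⁻³
  candidate U: M = 9.86×10⁻³
  candidate L: M = 5.47×10⁻³
  candidate S: M = 4.75×10⁻³
  candidate X: M = 3.04×10⁻³
Highest index: candidate W.

candidate W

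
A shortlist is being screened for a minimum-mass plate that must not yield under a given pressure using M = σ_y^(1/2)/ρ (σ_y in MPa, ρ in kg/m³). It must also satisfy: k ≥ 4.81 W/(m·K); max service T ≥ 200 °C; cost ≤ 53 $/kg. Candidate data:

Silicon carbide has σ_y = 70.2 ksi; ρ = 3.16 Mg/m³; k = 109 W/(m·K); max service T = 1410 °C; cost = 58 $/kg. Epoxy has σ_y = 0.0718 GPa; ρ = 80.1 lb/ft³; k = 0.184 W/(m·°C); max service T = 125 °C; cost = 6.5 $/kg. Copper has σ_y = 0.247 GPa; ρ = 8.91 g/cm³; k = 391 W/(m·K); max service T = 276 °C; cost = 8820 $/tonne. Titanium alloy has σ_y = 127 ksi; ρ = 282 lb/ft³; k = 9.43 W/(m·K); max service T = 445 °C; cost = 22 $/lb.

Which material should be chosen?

Screen on constraints: k ≥ 4.81 W/(m·K); max service T ≥ 200 °C; cost ≤ 53 $/kg. Survivors: copper, titanium alloy.
Normalizing units and computing the index:
  copper: σ_y = 247.0 MPa, ρ = 8910 kg/m³
  titanium alloy: σ_y = 875.6 MPa, ρ = 4517 kg/m³
  titanium alloy: M = 6.55×10⁻³
  copper: M = 1.76×10⁻³
The maximum is for titanium alloy.

titanium alloy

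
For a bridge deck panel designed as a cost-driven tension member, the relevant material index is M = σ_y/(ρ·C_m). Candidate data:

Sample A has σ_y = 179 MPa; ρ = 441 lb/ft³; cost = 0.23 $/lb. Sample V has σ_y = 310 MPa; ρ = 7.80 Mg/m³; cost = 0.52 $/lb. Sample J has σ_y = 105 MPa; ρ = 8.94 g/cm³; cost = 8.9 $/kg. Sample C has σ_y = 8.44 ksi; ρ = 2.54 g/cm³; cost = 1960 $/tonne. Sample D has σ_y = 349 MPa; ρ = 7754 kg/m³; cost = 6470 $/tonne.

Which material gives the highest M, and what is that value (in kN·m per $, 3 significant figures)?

sample A, M = 50.0 kN·m per $

After converting to SI:
  sample A: σ_y = 179.0 MPa, ρ = 7064 kg/m³, cost = 0.5071 $/kg
  sample V: σ_y = 310.0 MPa, ρ = 7800 kg/m³, cost = 1.146 $/kg
  sample J: σ_y = 105.0 MPa, ρ = 8940 kg/m³, cost = 8.900 $/kg
  sample C: σ_y = 58.19 MPa, ρ = 2540 kg/m³, cost = 1.960 $/kg
  sample D: σ_y = 349.0 MPa, ρ = 7754 kg/m³, cost = 6.470 $/kg
  sample A: M = 50.0 kN·m per $
  sample V: M = 34.7 kN·m per $
  sample C: M = 11.7 kN·m per $
  sample D: M = 6.96 kN·m per $
  sample J: M = 1.32 kN·m per $
Sample A has the largest M.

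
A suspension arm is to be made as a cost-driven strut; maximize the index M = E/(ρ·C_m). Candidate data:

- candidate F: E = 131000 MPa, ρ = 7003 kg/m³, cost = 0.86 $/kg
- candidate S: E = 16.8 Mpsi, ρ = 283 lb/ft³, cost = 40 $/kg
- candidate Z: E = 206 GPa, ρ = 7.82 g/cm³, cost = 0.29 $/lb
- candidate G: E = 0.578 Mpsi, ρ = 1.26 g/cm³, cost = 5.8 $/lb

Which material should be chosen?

candidate Z

After converting to SI:
  candidate F: E = 131.0 GPa, ρ = 7003 kg/m³, cost = 0.8600 $/kg
  candidate S: E = 115.8 GPa, ρ = 4533 kg/m³, cost = 40.00 $/kg
  candidate Z: E = 206.0 GPa, ρ = 7820 kg/m³, cost = 0.6393 $/kg
  candidate G: E = 3.985 GPa, ρ = 1260 kg/m³, cost = 12.79 $/kg
  candidate Z: M = 41.2 MN·m per $
  candidate F: M = 21.8 MN·m per $
  candidate S: M = 0.639 MN·m per $
  candidate G: M = 0.247 MN·m per $
The maximum is for candidate Z.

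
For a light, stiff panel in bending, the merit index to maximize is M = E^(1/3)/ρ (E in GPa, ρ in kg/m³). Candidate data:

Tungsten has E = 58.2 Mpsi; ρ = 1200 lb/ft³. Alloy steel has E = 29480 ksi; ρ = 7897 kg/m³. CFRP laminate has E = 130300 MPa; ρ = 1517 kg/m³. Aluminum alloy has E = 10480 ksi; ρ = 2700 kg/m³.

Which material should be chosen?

After converting to SI:
  tungsten: E = 401.3 GPa, ρ = 19220 kg/m³
  alloy steel: E = 203.3 GPa, ρ = 7897 kg/m³
  CFRP laminate: E = 130.3 GPa, ρ = 1517 kg/m³
  aluminum alloy: E = 72.26 GPa, ρ = 2700 kg/m³
  CFRP laminate: M = 3.34×10⁻³
  aluminum alloy: M = 1.54×10⁻³
  alloy steel: M = 0.745×10⁻³
  tungsten: M = 0.384×10⁻³
CFRP laminate has the largest M.

CFRP laminate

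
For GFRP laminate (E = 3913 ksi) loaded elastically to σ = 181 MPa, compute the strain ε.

6.71×10⁻³

E = 3913 ksi = 26.98 GPa = 26980 MPa.
ε = σ/E = 181 / 26980 = 6.71×10⁻³.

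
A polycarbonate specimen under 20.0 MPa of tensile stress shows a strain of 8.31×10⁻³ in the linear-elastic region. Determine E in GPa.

2.41 GPa

E = σ/ε = 20.0 MPa / 8.31×10⁻³ = 2407 MPa = 2.41 GPa.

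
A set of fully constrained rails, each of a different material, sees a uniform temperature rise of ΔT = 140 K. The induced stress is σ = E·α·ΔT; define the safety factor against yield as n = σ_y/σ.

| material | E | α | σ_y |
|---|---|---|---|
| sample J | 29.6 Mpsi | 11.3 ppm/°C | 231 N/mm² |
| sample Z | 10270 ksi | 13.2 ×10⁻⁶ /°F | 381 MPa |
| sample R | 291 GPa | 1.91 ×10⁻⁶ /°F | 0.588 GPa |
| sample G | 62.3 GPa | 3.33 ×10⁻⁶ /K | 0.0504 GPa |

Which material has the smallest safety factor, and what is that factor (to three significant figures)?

Converting E to GPa, α to ×10⁻⁶/K, σ_y to MPa, then σ and n for each:
  sample J: E = 204.1, α = 11.3, σ_y = 231.0 → σ = 323 MPa, n = 0.715
  sample Z: E = 70.81, α = 23.8, σ_y = 381.0 → σ = 236 MPa, n = 1.62
  sample R: E = 291.0, α = 3.44, σ_y = 588.0 → σ = 140 MPa, n = 4.20
  sample G: E = 62.30, α = 3.33, σ_y = 50.40 → σ = 29.0 MPa, n = 1.74
Sample J has the lowest safety factor, n = 0.715.

sample J, n = 0.715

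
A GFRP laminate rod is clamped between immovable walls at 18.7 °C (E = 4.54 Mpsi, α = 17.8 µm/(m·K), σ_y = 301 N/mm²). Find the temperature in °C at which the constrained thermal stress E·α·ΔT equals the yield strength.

559 °C

E = 4.54 Mpsi = 31.30 GPa.
σ_y = 301 N/mm² = 301.0 MPa.
E·α·ΔT = 301.0 MPa ⇒ ΔT = 301.0 / (31.30×10³ × 17.8×10⁻⁶) = 540.2 K.
T = 18.7 + 540.2 = 558.9 °C.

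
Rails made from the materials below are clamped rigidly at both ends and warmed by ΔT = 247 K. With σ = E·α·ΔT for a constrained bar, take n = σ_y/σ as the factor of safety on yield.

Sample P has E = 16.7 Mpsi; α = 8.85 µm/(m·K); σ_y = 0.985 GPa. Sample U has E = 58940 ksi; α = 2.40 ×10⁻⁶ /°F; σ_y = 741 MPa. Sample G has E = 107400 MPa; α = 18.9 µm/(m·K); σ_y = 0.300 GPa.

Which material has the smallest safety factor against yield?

Converting E to GPa, α to ×10⁻⁶/K, σ_y to MPa, then σ and n for each:
  sample P: E = 115.1, α = 8.85, σ_y = 985.0 → σ = 252 MPa, n = 3.91
  sample U: E = 406.4, α = 4.32, σ_y = 741.0 → σ = 434 MPa, n = 1.71
  sample G: E = 107.4, α = 18.9, σ_y = 300.0 → σ = 501 MPa, n = 0.598
Smallest n: sample G with n = 0.598.

sample G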